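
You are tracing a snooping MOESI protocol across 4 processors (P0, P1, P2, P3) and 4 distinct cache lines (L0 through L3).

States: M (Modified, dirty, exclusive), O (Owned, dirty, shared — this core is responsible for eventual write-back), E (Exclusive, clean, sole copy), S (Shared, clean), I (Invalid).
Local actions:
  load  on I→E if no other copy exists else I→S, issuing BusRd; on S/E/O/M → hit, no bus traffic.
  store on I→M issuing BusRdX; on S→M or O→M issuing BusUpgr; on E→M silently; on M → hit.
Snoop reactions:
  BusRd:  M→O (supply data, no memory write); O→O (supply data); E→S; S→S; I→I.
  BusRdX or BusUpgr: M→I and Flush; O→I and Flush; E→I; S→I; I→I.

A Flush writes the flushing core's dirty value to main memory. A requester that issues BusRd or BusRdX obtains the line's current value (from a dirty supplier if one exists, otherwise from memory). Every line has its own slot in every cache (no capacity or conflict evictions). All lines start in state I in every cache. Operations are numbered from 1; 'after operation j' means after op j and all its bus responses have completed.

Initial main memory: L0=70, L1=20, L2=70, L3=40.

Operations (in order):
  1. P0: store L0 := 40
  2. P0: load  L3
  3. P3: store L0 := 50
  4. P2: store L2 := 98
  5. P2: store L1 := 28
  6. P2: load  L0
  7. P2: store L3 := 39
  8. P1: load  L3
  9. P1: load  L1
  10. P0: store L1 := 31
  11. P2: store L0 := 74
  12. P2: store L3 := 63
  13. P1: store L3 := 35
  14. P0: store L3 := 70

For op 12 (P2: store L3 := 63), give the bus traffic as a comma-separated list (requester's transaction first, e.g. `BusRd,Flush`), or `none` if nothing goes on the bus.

bus = BusUpgr

[1] P0: store L0 := 40 | P0:M(40), P1:I, P2:I, P3:I | bus: BusRdX
[2] P0: load  L3 | P0:E(40), P1:I, P2:I, P3:I | bus: BusRd
[3] P3: store L0 := 50 | P0:I, P1:I, P2:I, P3:M(50) | bus: BusRdX,Flush
[4] P2: store L2 := 98 | P0:I, P1:I, P2:M(98), P3:I | bus: BusRdX
[5] P2: store L1 := 28 | P0:I, P1:I, P2:M(28), P3:I | bus: BusRdX
[6] P2: load  L0 | P0:I, P1:I, P2:S(50), P3:O(50) | bus: BusRd
[7] P2: store L3 := 39 | P0:I, P1:I, P2:M(39), P3:I | bus: BusRdX
[8] P1: load  L3 | P0:I, P1:S(39), P2:O(39), P3:I | bus: BusRd
[9] P1: load  L1 | P0:I, P1:S(28), P2:O(28), P3:I | bus: BusRd
[10] P0: store L1 := 31 | P0:M(31), P1:I, P2:I, P3:I | bus: BusRdX,Flush
[11] P2: store L0 := 74 | P0:I, P1:I, P2:M(74), P3:I | bus: BusUpgr,Flush
[12] P2: store L3 := 63 | P0:I, P1:I, P2:M(63), P3:I | bus: BusUpgr
[13] P1: store L3 := 35 | P0:I, P1:M(35), P2:I, P3:I | bus: BusRdX,Flush
[14] P0: store L3 := 70 | P0:M(70), P1:I, P2:I, P3:I | bus: BusRdX,Flush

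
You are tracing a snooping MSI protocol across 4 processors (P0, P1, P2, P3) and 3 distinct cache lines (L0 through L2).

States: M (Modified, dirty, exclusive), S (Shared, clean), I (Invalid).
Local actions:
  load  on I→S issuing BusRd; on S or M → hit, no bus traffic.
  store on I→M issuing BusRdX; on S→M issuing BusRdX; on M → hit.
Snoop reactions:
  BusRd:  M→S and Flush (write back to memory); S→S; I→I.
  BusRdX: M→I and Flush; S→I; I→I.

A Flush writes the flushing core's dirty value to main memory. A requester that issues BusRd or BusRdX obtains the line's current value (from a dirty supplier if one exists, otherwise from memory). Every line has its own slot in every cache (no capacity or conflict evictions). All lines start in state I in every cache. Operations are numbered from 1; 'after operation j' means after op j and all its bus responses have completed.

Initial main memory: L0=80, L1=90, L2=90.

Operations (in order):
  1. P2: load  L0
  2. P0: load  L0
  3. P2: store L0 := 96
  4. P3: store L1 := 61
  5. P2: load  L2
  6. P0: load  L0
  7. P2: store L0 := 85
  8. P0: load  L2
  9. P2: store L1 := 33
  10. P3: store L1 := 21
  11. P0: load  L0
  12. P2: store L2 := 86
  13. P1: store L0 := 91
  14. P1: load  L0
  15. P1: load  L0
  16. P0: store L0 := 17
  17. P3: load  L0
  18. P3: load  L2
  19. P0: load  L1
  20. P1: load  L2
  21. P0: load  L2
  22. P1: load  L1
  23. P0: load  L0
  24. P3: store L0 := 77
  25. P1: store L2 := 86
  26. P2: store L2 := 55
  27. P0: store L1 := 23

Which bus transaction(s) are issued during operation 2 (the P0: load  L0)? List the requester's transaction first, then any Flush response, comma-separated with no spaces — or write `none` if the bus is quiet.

bus = BusRd

1. P2: load  L0  bus=[BusRd]  L0: P0=I P1=I P2=S P3=I  mem[L0]=80
2. P0: load  L0  bus=[BusRd]  L0: P0=S P1=I P2=S P3=I  mem[L0]=80
3. P2: store L0 := 96  bus=[BusRdX]  L0: P0=I P1=I P2=M P3=I  mem[L0]=80
4. P3: store L1 := 61  bus=[BusRdX]  L1: P0=I P1=I P2=I P3=M  mem[L1]=90
5. P2: load  L2  bus=[BusRd]  L2: P0=I P1=I P2=S P3=I  mem[L2]=90
6. P0: load  L0  bus=[BusRd,Flush]  L0: P0=S P1=I P2=S P3=I  mem[L0]=96
7. P2: store L0 := 85  bus=[BusRdX]  L0: P0=I P1=I P2=M P3=I  mem[L0]=96
8. P0: load  L2  bus=[BusRd]  L2: P0=S P1=I P2=S P3=I  mem[L2]=90
9. P2: store L1 := 33  bus=[BusRdX,Flush]  L1: P0=I P1=I P2=M P3=I  mem[L1]=61
10. P3: store L1 := 21  bus=[BusRdX,Flush]  L1: P0=I P1=I P2=I P3=M  mem[L1]=33
11. P0: load  L0  bus=[BusRd,Flush]  L0: P0=S P1=I P2=S P3=I  mem[L0]=85
12. P2: store L2 := 86  bus=[BusRdX]  L2: P0=I P1=I P2=M P3=I  mem[L2]=90
13. P1: store L0 := 91  bus=[BusRdX]  L0: P0=I P1=M P2=I P3=I  mem[L0]=85
14. P1: load  L0  bus=[-]  L0: P0=I P1=M P2=I P3=I  mem[L0]=85
15. P1: load  L0  bus=[-]  L0: P0=I P1=M P2=I P3=I  mem[L0]=85
16. P0: store L0 := 17  bus=[BusRdX,Flush]  L0: P0=M P1=I P2=I P3=I  mem[L0]=91
17. P3: load  L0  bus=[BusRd,Flush]  L0: P0=S P1=I P2=I P3=S  mem[L0]=17
18. P3: load  L2  bus=[BusRd,Flush]  L2: P0=I P1=I P2=S P3=S  mem[L2]=86
19. P0: load  L1  bus=[BusRd,Flush]  L1: P0=S P1=I P2=I P3=S  mem[L1]=21
20. P1: load  L2  bus=[BusRd]  L2: P0=I P1=S P2=S P3=S  mem[L2]=86
21. P0: load  L2  bus=[BusRd]  L2: P0=S P1=S P2=S P3=S  mem[L2]=86
22. P1: load  L1  bus=[BusRd]  L1: P0=S P1=S P2=I P3=S  mem[L1]=21
23. P0: load  L0  bus=[-]  L0: P0=S P1=I P2=I P3=S  mem[L0]=17
24. P3: store L0 := 77  bus=[BusRdX]  L0: P0=I P1=I P2=I P3=M  mem[L0]=17
25. P1: store L2 := 86  bus=[BusRdX]  L2: P0=I P1=M P2=I P3=I  mem[L2]=86
26. P2: store L2 := 55  bus=[BusRdX,Flush]  L2: P0=I P1=I P2=M P3=I  mem[L2]=86
27. P0: store L1 := 23  bus=[BusRdX]  L1: P0=M P1=I P2=I P3=I  mem[L1]=21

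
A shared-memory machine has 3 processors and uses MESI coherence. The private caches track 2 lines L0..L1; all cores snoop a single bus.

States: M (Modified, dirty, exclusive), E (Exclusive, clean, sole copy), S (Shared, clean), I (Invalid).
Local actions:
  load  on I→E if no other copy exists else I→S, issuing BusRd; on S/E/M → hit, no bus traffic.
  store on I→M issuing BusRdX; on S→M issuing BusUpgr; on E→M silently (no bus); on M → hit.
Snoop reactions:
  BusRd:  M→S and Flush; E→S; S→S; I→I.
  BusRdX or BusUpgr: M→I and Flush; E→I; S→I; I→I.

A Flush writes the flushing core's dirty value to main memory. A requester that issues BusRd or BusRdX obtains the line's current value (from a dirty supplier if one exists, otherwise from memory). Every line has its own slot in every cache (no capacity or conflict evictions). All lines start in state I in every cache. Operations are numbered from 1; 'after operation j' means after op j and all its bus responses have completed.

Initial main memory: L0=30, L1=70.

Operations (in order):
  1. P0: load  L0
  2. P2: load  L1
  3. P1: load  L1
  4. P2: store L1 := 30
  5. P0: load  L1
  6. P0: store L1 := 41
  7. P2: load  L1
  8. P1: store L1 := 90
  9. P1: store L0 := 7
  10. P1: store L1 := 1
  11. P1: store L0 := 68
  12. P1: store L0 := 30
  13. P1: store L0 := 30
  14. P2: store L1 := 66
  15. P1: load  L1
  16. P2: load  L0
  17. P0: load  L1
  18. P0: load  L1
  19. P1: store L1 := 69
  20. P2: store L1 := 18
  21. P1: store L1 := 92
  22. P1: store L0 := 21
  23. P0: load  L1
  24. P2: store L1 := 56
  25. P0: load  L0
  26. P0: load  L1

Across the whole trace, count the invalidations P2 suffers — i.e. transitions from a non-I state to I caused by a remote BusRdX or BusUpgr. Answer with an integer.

step 1: P0: load  L0  ⟶  EII  (L0)  txn=BusRd  M[L0]=30
step 2: P2: load  L1  ⟶  IIE  (L1)  txn=BusRd  M[L1]=70
step 3: P1: load  L1  ⟶  ISS  (L1)  txn=BusRd  M[L1]=70
step 4: P2: store L1 := 30  ⟶  IIM  (L1)  txn=BusUpgr  M[L1]=70
step 5: P0: load  L1  ⟶  SIS  (L1)  txn=BusRd+Flush  M[L1]=30
step 6: P0: store L1 := 41  ⟶  MII  (L1)  txn=BusUpgr  M[L1]=30
step 7: P2: load  L1  ⟶  SIS  (L1)  txn=BusRd+Flush  M[L1]=41
step 8: P1: store L1 := 90  ⟶  IMI  (L1)  txn=BusRdX  M[L1]=41
step 9: P1: store L0 := 7  ⟶  IMI  (L0)  txn=BusRdX  M[L0]=30
step 10: P1: store L1 := 1  ⟶  IMI  (L1)  txn=∅  M[L1]=41
step 11: P1: store L0 := 68  ⟶  IMI  (L0)  txn=∅  M[L0]=30
step 12: P1: store L0 := 30  ⟶  IMI  (L0)  txn=∅  M[L0]=30
step 13: P1: store L0 := 30  ⟶  IMI  (L0)  txn=∅  M[L0]=30
step 14: P2: store L1 := 66  ⟶  IIM  (L1)  txn=BusRdX+Flush  M[L1]=1
step 15: P1: load  L1  ⟶  ISS  (L1)  txn=BusRd+Flush  M[L1]=66
step 16: P2: load  L0  ⟶  ISS  (L0)  txn=BusRd+Flush  M[L0]=30
step 17: P0: load  L1  ⟶  SSS  (L1)  txn=BusRd  M[L1]=66
step 18: P0: load  L1  ⟶  SSS  (L1)  txn=∅  M[L1]=66
step 19: P1: store L1 := 69  ⟶  IMI  (L1)  txn=BusUpgr  M[L1]=66
step 20: P2: store L1 := 18  ⟶  IIM  (L1)  txn=BusRdX+Flush  M[L1]=69
step 21: P1: store L1 := 92  ⟶  IMI  (L1)  txn=BusRdX+Flush  M[L1]=18
step 22: P1: store L0 := 21  ⟶  IMI  (L0)  txn=BusUpgr  M[L0]=30
step 23: P0: load  L1  ⟶  SSI  (L1)  txn=BusRd+Flush  M[L1]=92
step 24: P2: store L1 := 56  ⟶  IIM  (L1)  txn=BusRdX  M[L1]=92
step 25: P0: load  L0  ⟶  SSI  (L0)  txn=BusRd+Flush  M[L0]=21
step 26: P0: load  L1  ⟶  SIS  (L1)  txn=BusRd+Flush  M[L1]=56

invalidations = 5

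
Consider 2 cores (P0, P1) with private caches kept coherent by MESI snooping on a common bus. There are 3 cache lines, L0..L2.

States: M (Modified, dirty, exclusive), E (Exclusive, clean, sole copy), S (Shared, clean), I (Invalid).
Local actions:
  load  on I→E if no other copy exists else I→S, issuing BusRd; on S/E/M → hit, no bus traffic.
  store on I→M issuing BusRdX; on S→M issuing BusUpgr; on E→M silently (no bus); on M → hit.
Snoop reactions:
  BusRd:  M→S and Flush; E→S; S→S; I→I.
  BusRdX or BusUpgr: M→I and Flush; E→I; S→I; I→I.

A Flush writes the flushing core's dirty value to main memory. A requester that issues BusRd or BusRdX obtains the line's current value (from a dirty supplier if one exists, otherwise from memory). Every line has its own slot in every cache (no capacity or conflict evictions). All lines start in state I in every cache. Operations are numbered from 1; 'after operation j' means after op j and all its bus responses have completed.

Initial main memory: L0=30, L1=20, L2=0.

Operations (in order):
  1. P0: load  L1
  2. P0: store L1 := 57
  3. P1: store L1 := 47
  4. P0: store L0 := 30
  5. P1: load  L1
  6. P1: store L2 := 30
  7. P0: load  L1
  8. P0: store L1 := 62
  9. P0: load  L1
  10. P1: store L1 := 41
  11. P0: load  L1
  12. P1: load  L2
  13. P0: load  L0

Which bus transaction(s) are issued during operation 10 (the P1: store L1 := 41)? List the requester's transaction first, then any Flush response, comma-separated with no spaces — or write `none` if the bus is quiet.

1. P0: load  L1  bus=[BusRd]  L1: P0=E P1=I  mem[L1]=20
2. P0: store L1 := 57  bus=[-]  L1: P0=M P1=I  mem[L1]=20
3. P1: store L1 := 47  bus=[BusRdX,Flush]  L1: P0=I P1=M  mem[L1]=57
4. P0: store L0 := 30  bus=[BusRdX]  L0: P0=M P1=I  mem[L0]=30
5. P1: load  L1  bus=[-]  L1: P0=I P1=M  mem[L1]=57
6. P1: store L2 := 30  bus=[BusRdX]  L2: P0=I P1=M  mem[L2]=0
7. P0: load  L1  bus=[BusRd,Flush]  L1: P0=S P1=S  mem[L1]=47
8. P0: store L1 := 62  bus=[BusUpgr]  L1: P0=M P1=I  mem[L1]=47
9. P0: load  L1  bus=[-]  L1: P0=M P1=I  mem[L1]=47
10. P1: store L1 := 41  bus=[BusRdX,Flush]  L1: P0=I P1=M  mem[L1]=62
11. P0: load  L1  bus=[BusRd,Flush]  L1: P0=S P1=S  mem[L1]=41
12. P1: load  L2  bus=[-]  L2: P0=I P1=M  mem[L2]=0
13. P0: load  L0  bus=[-]  L0: P0=M P1=I  mem[L0]=30

bus = BusRdX,Flush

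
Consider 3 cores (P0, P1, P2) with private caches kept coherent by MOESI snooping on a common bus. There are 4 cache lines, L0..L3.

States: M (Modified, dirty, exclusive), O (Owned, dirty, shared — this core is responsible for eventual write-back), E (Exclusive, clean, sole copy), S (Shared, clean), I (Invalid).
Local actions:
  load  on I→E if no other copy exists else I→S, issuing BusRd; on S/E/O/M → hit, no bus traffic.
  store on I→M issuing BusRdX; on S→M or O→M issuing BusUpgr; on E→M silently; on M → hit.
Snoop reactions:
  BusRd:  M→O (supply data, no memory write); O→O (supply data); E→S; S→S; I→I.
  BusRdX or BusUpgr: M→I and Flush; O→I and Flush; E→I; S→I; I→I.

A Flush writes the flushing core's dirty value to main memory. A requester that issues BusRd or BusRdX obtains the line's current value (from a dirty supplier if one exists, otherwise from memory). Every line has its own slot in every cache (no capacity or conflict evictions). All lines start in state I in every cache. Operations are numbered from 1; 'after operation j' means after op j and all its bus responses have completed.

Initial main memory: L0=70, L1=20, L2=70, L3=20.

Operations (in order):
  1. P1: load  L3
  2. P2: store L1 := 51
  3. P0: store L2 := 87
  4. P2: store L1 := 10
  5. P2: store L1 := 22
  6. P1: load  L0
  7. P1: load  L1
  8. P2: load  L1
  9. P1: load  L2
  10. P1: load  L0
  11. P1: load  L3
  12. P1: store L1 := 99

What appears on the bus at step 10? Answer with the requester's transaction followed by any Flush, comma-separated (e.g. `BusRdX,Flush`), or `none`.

bus = none

  op1 P1: load  L3 → I/E/I on L3; bus BusRd; mem=20
  op2 P2: store L1 := 51 → I/I/M on L1; bus BusRdX; mem=20
  op3 P0: store L2 := 87 → M/I/I on L2; bus BusRdX; mem=70
  op4 P2: store L1 := 10 → I/I/M on L1; bus (none); mem=20
  op5 P2: store L1 := 22 → I/I/M on L1; bus (none); mem=20
  op6 P1: load  L0 → I/E/I on L0; bus BusRd; mem=70
  op7 P1: load  L1 → I/S/O on L1; bus BusRd; mem=20
  op8 P2: load  L1 → I/S/O on L1; bus (none); mem=20
  op9 P1: load  L2 → O/S/I on L2; bus BusRd; mem=70
  op10 P1: load  L0 → I/E/I on L0; bus (none); mem=70
  op11 P1: load  L3 → I/E/I on L3; bus (none); mem=20
  op12 P1: store L1 := 99 → I/M/I on L1; bus BusUpgr Flush; mem=22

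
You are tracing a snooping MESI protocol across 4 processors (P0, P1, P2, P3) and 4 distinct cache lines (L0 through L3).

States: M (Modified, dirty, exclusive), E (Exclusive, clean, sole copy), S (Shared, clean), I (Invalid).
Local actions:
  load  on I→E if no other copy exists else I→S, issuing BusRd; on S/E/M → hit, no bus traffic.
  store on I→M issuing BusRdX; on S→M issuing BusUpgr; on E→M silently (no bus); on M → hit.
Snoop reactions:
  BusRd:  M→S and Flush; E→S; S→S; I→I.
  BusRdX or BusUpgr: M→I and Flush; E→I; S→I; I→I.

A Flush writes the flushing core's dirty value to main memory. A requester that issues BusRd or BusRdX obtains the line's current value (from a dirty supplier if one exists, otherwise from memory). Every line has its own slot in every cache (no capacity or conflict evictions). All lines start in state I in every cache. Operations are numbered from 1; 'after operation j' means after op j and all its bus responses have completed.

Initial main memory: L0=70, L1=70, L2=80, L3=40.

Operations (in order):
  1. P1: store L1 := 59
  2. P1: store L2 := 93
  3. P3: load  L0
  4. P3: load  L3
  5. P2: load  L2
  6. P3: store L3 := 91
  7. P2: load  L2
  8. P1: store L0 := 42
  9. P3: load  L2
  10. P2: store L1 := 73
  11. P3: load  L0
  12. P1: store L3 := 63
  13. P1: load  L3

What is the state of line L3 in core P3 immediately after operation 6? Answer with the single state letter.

1. P1: store L1 := 59  bus=[BusRdX]  L1: P0=I P1=M P2=I P3=I  mem[L1]=70
2. P1: store L2 := 93  bus=[BusRdX]  L2: P0=I P1=M P2=I P3=I  mem[L2]=80
3. P3: load  L0  bus=[BusRd]  L0: P0=I P1=I P2=I P3=E  mem[L0]=70
4. P3: load  L3  bus=[BusRd]  L3: P0=I P1=I P2=I P3=E  mem[L3]=40
5. P2: load  L2  bus=[BusRd,Flush]  L2: P0=I P1=S P2=S P3=I  mem[L2]=93
6. P3: store L3 := 91  bus=[-]  L3: P0=I P1=I P2=I P3=M  mem[L3]=40
7. P2: load  L2  bus=[-]  L2: P0=I P1=S P2=S P3=I  mem[L2]=93
8. P1: store L0 := 42  bus=[BusRdX]  L0: P0=I P1=M P2=I P3=I  mem[L0]=70
9. P3: load  L2  bus=[BusRd]  L2: P0=I P1=S P2=S P3=S  mem[L2]=93
10. P2: store L1 := 73  bus=[BusRdX,Flush]  L1: P0=I P1=I P2=M P3=I  mem[L1]=59
11. P3: load  L0  bus=[BusRd,Flush]  L0: P0=I P1=S P2=I P3=S  mem[L0]=42
12. P1: store L3 := 63  bus=[BusRdX,Flush]  L3: P0=I P1=M P2=I P3=I  mem[L3]=91
13. P1: load  L3  bus=[-]  L3: P0=I P1=M P2=I P3=I  mem[L3]=91

state = M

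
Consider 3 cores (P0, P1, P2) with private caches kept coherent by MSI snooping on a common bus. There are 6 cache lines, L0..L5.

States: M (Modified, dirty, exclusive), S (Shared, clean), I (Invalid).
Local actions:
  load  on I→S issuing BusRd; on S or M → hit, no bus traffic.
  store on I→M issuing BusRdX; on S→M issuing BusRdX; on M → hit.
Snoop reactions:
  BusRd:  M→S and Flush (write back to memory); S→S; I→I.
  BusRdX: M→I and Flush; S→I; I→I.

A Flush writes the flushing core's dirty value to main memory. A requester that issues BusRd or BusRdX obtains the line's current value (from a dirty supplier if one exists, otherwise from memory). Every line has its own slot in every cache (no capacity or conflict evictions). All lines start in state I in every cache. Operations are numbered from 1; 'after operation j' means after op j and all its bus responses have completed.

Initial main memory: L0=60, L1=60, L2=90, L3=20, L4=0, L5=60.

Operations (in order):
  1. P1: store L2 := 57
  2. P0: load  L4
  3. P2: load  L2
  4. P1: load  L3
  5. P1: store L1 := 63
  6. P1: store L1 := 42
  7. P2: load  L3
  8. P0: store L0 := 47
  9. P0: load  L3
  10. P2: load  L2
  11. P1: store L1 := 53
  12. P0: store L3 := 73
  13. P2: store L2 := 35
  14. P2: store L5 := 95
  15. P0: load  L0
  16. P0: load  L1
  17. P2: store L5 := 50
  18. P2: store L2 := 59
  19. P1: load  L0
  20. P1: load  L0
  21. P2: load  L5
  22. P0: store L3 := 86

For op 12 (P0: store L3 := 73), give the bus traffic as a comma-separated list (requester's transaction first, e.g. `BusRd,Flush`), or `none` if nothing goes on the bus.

bus = BusRdX

step 1: P1: store L2 := 57  ⟶  IMI  (L2)  txn=BusRdX  M[L2]=90
step 2: P0: load  L4  ⟶  SII  (L4)  txn=BusRd  M[L4]=0
step 3: P2: load  L2  ⟶  ISS  (L2)  txn=BusRd+Flush  M[L2]=57
step 4: P1: load  L3  ⟶  ISI  (L3)  txn=BusRd  M[L3]=20
step 5: P1: store L1 := 63  ⟶  IMI  (L1)  txn=BusRdX  M[L1]=60
step 6: P1: store L1 := 42  ⟶  IMI  (L1)  txn=∅  M[L1]=60
step 7: P2: load  L3  ⟶  ISS  (L3)  txn=BusRd  M[L3]=20
step 8: P0: store L0 := 47  ⟶  MII  (L0)  txn=BusRdX  M[L0]=60
step 9: P0: load  L3  ⟶  SSS  (L3)  txn=BusRd  M[L3]=20
step 10: P2: load  L2  ⟶  ISS  (L2)  txn=∅  M[L2]=57
step 11: P1: store L1 := 53  ⟶  IMI  (L1)  txn=∅  M[L1]=60
step 12: P0: store L3 := 73  ⟶  MII  (L3)  txn=BusRdX  M[L3]=20
step 13: P2: store L2 := 35  ⟶  IIM  (L2)  txn=BusRdX  M[L2]=57
step 14: P2: store L5 := 95  ⟶  IIM  (L5)  txn=BusRdX  M[L5]=60
step 15: P0: load  L0  ⟶  MII  (L0)  txn=∅  M[L0]=60
step 16: P0: load  L1  ⟶  SSI  (L1)  txn=BusRd+Flush  M[L1]=53
step 17: P2: store L5 := 50  ⟶  IIM  (L5)  txn=∅  M[L5]=60
step 18: P2: store L2 := 59  ⟶  IIM  (L2)  txn=∅  M[L2]=57
step 19: P1: load  L0  ⟶  SSI  (L0)  txn=BusRd+Flush  M[L0]=47
step 20: P1: load  L0  ⟶  SSI  (L0)  txn=∅  M[L0]=47
step 21: P2: load  L5  ⟶  IIM  (L5)  txn=∅  M[L5]=60
step 22: P0: store L3 := 86  ⟶  MII  (L3)  txn=∅  M[L3]=20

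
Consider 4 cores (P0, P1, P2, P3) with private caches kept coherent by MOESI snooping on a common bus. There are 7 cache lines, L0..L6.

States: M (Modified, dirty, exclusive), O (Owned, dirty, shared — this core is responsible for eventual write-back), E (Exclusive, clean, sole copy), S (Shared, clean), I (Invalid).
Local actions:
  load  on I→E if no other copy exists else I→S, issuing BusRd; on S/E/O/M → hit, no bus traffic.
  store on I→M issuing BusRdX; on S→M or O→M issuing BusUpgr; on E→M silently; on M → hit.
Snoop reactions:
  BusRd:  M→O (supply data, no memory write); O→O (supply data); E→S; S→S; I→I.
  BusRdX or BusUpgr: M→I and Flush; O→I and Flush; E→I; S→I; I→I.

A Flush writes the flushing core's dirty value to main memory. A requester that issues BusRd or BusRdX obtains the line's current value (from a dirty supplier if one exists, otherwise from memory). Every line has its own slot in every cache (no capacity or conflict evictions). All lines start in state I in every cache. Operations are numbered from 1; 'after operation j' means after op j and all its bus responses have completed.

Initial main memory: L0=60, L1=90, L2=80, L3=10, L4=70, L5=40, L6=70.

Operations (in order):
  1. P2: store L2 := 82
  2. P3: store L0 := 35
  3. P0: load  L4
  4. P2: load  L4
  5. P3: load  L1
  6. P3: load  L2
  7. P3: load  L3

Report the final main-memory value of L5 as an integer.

memory[L5] = 40

  op1 P2: store L2 := 82 → I/I/M/I on L2; bus BusRdX; mem=80
  op2 P3: store L0 := 35 → I/I/I/M on L0; bus BusRdX; mem=60
  op3 P0: load  L4 → E/I/I/I on L4; bus BusRd; mem=70
  op4 P2: load  L4 → S/I/S/I on L4; bus BusRd; mem=70
  op5 P3: load  L1 → I/I/I/E on L1; bus BusRd; mem=90
  op6 P3: load  L2 → I/I/O/S on L2; bus BusRd; mem=80
  op7 P3: load  L3 → I/I/I/E on L3; bus BusRd; mem=10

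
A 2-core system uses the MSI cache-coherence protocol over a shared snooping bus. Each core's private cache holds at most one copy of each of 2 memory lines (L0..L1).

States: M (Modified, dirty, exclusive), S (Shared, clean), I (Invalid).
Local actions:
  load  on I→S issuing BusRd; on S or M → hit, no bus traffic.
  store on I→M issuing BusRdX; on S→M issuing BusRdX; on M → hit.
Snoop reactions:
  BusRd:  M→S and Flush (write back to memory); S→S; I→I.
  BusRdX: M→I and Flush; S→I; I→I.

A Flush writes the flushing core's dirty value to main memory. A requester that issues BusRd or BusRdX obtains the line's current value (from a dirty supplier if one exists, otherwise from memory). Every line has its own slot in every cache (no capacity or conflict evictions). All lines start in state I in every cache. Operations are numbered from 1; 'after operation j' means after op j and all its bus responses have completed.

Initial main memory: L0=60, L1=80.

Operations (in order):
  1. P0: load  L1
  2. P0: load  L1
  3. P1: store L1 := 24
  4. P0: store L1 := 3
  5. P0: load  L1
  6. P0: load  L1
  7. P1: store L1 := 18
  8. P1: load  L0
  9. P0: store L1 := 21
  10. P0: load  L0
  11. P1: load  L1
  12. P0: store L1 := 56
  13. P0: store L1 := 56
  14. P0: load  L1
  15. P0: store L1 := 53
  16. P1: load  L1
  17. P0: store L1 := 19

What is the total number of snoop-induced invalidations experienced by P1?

invalidations = 4

step 1: P0: load  L1  ⟶  SI  (L1)  txn=BusRd  M[L1]=80
step 2: P0: load  L1  ⟶  SI  (L1)  txn=∅  M[L1]=80
step 3: P1: store L1 := 24  ⟶  IM  (L1)  txn=BusRdX  M[L1]=80
step 4: P0: store L1 := 3  ⟶  MI  (L1)  txn=BusRdX+Flush  M[L1]=24
step 5: P0: load  L1  ⟶  MI  (L1)  txn=∅  M[L1]=24
step 6: P0: load  L1  ⟶  MI  (L1)  txn=∅  M[L1]=24
step 7: P1: store L1 := 18  ⟶  IM  (L1)  txn=BusRdX+Flush  M[L1]=3
step 8: P1: load  L0  ⟶  IS  (L0)  txn=BusRd  M[L0]=60
step 9: P0: store L1 := 21  ⟶  MI  (L1)  txn=BusRdX+Flush  M[L1]=18
step 10: P0: load  L0  ⟶  SS  (L0)  txn=BusRd  M[L0]=60
step 11: P1: load  L1  ⟶  SS  (L1)  txn=BusRd+Flush  M[L1]=21
step 12: P0: store L1 := 56  ⟶  MI  (L1)  txn=BusRdX  M[L1]=21
step 13: P0: store L1 := 56  ⟶  MI  (L1)  txn=∅  M[L1]=21
step 14: P0: load  L1  ⟶  MI  (L1)  txn=∅  M[L1]=21
step 15: P0: store L1 := 53  ⟶  MI  (L1)  txn=∅  M[L1]=21
step 16: P1: load  L1  ⟶  SS  (L1)  txn=BusRd+Flush  M[L1]=53
step 17: P0: store L1 := 19  ⟶  MI  (L1)  txn=BusRdX  M[L1]=53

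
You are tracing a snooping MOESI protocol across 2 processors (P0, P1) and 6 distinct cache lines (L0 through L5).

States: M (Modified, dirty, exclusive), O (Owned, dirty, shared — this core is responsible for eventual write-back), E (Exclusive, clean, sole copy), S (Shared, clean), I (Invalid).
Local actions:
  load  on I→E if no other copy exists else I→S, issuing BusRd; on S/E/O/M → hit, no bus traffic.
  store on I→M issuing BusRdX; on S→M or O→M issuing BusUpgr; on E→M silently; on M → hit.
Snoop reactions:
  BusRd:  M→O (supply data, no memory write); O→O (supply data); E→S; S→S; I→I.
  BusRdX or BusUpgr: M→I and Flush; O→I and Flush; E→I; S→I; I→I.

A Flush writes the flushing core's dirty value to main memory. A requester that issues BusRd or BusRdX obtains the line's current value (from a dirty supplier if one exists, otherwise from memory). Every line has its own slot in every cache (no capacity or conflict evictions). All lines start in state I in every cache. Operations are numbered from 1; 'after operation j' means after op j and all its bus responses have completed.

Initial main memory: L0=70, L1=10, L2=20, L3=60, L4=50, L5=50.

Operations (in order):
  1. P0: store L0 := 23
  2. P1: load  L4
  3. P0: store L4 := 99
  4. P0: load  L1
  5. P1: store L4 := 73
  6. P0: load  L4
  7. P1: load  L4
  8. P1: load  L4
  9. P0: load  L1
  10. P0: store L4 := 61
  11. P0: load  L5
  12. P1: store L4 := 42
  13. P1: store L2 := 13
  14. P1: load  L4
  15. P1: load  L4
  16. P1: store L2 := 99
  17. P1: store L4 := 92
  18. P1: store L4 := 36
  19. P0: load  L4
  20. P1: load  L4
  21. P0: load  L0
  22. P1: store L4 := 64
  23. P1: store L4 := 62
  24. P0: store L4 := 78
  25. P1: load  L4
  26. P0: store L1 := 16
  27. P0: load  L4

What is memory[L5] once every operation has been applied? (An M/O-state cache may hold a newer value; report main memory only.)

[1] P0: store L0 := 23 | P0:M(23), P1:I | bus: BusRdX
[2] P1: load  L4 | P0:I, P1:E(50) | bus: BusRd
[3] P0: store L4 := 99 | P0:M(99), P1:I | bus: BusRdX
[4] P0: load  L1 | P0:E(10), P1:I | bus: BusRd
[5] P1: store L4 := 73 | P0:I, P1:M(73) | bus: BusRdX,Flush
[6] P0: load  L4 | P0:S(73), P1:O(73) | bus: BusRd
[7] P1: load  L4 | P0:S(73), P1:O(73) | bus: none
[8] P1: load  L4 | P0:S(73), P1:O(73) | bus: none
[9] P0: load  L1 | P0:E(10), P1:I | bus: none
[10] P0: store L4 := 61 | P0:M(61), P1:I | bus: BusUpgr,Flush
[11] P0: load  L5 | P0:E(50), P1:I | bus: BusRd
[12] P1: store L4 := 42 | P0:I, P1:M(42) | bus: BusRdX,Flush
[13] P1: store L2 := 13 | P0:I, P1:M(13) | bus: BusRdX
[14] P1: load  L4 | P0:I, P1:M(42) | bus: none
[15] P1: load  L4 | P0:I, P1:M(42) | bus: none
[16] P1: store L2 := 99 | P0:I, P1:M(99) | bus: none
[17] P1: store L4 := 92 | P0:I, P1:M(92) | bus: none
[18] P1: store L4 := 36 | P0:I, P1:M(36) | bus: none
[19] P0: load  L4 | P0:S(36), P1:O(36) | bus: BusRd
[20] P1: load  L4 | P0:S(36), P1:O(36) | bus: none
[21] P0: load  L0 | P0:M(23), P1:I | bus: none
[22] P1: store L4 := 64 | P0:I, P1:M(64) | bus: BusUpgr
[23] P1: store L4 := 62 | P0:I, P1:M(62) | bus: none
[24] P0: store L4 := 78 | P0:M(78), P1:I | bus: BusRdX,Flush
[25] P1: load  L4 | P0:O(78), P1:S(78) | bus: BusRd
[26] P0: store L1 := 16 | P0:M(16), P1:I | bus: none
[27] P0: load  L4 | P0:O(78), P1:S(78) | bus: none

memory[L5] = 50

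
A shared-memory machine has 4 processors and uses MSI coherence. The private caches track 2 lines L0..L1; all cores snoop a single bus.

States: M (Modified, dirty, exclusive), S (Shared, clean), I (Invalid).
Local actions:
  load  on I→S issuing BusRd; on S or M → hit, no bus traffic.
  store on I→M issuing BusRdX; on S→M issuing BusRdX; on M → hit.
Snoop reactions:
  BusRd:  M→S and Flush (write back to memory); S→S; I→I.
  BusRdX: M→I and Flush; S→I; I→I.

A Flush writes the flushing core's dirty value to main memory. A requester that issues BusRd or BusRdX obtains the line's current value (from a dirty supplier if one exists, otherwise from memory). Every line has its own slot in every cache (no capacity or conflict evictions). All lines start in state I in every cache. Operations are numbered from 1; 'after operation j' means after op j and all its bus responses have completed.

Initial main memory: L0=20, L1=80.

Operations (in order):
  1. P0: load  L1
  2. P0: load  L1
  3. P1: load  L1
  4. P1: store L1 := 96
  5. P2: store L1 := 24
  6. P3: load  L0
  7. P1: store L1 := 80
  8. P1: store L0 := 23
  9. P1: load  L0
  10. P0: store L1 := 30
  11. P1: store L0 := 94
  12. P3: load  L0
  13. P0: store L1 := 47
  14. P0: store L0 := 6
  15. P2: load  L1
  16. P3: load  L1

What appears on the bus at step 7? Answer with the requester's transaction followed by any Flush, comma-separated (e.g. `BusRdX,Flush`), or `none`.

1. P0: load  L1  bus=[BusRd]  L1: P0=S P1=I P2=I P3=I  mem[L1]=80
2. P0: load  L1  bus=[-]  L1: P0=S P1=I P2=I P3=I  mem[L1]=80
3. P1: load  L1  bus=[BusRd]  L1: P0=S P1=S P2=I P3=I  mem[L1]=80
4. P1: store L1 := 96  bus=[BusRdX]  L1: P0=I P1=M P2=I P3=I  mem[L1]=80
5. P2: store L1 := 24  bus=[BusRdX,Flush]  L1: P0=I P1=I P2=M P3=I  mem[L1]=96
6. P3: load  L0  bus=[BusRd]  L0: P0=I P1=I P2=I P3=S  mem[L0]=20
7. P1: store L1 := 80  bus=[BusRdX,Flush]  L1: P0=I P1=M P2=I P3=I  mem[L1]=24
8. P1: store L0 := 23  bus=[BusRdX]  L0: P0=I P1=M P2=I P3=I  mem[L0]=20
9. P1: load  L0  bus=[-]  L0: P0=I P1=M P2=I P3=I  mem[L0]=20
10. P0: store L1 := 30  bus=[BusRdX,Flush]  L1: P0=M P1=I P2=I P3=I  mem[L1]=80
11. P1: store L0 := 94  bus=[-]  L0: P0=I P1=M P2=I P3=I  mem[L0]=20
12. P3: load  L0  bus=[BusRd,Flush]  L0: P0=I P1=S P2=I P3=S  mem[L0]=94
13. P0: store L1 := 47  bus=[-]  L1: P0=M P1=I P2=I P3=I  mem[L1]=80
14. P0: store L0 := 6  bus=[BusRdX]  L0: P0=M P1=I P2=I P3=I  mem[L0]=94
15. P2: load  L1  bus=[BusRd,Flush]  L1: P0=S P1=I P2=S P3=I  mem[L1]=47
16. P3: load  L1  bus=[BusRd]  L1: P0=S P1=I P2=S P3=S  mem[L1]=47

bus = BusRdX,Flush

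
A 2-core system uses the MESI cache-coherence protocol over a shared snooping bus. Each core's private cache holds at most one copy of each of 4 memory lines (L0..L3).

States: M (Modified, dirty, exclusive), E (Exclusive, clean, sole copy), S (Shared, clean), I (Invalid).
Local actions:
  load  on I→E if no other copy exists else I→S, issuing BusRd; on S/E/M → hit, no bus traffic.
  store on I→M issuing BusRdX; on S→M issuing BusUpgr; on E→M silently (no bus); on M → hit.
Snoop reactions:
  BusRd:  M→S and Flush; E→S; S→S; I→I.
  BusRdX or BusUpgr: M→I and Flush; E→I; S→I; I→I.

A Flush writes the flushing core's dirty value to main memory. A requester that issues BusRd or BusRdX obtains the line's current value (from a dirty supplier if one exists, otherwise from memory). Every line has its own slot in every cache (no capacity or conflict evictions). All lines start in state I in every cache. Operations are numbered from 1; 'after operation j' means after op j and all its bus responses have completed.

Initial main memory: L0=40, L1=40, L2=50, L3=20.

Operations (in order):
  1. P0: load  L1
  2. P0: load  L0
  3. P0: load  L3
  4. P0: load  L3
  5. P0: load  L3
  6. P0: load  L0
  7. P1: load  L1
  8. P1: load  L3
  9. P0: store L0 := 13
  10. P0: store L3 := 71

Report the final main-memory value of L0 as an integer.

1. P0: load  L1  bus=[BusRd]  L1: P0=E P1=I  mem[L1]=40
2. P0: load  L0  bus=[BusRd]  L0: P0=E P1=I  mem[L0]=40
3. P0: load  L3  bus=[BusRd]  L3: P0=E P1=I  mem[L3]=20
4. P0: load  L3  bus=[-]  L3: P0=E P1=I  mem[L3]=20
5. P0: load  L3  bus=[-]  L3: P0=E P1=I  mem[L3]=20
6. P0: load  L0  bus=[-]  L0: P0=E P1=I  mem[L0]=40
7. P1: load  L1  bus=[BusRd]  L1: P0=S P1=S  mem[L1]=40
8. P1: load  L3  bus=[BusRd]  L3: P0=S P1=S  mem[L3]=20
9. P0: store L0 := 13  bus=[-]  L0: P0=M P1=I  mem[L0]=40
10. P0: store L3 := 71  bus=[BusUpgr]  L3: P0=M P1=I  mem[L3]=20

memory[L0] = 40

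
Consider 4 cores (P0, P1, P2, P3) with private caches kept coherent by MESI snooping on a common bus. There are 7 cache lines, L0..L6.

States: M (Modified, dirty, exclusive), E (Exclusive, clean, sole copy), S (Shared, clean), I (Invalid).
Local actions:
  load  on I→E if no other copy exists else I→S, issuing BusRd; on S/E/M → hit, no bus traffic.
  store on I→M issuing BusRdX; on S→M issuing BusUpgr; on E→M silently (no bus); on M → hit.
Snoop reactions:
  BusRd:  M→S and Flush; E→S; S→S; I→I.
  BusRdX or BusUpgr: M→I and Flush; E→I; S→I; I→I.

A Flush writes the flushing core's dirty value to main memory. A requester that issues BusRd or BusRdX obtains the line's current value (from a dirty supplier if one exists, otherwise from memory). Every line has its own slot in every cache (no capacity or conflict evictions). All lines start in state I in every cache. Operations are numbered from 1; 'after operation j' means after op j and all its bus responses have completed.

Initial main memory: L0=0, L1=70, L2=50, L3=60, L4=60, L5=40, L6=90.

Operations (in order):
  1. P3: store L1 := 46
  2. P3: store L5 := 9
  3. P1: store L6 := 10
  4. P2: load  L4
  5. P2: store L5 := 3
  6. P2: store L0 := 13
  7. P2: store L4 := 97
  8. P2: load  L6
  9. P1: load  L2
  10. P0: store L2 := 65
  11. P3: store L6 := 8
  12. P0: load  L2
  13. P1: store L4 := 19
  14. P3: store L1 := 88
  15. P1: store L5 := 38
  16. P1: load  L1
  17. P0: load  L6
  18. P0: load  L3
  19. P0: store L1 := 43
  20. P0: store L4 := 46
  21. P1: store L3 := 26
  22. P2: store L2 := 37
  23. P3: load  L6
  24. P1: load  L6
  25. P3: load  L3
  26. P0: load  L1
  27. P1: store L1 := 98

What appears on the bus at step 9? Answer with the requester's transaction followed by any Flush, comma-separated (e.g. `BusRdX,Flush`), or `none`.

bus = BusRd

  op1 P3: store L1 := 46 → I/I/I/M on L1; bus BusRdX; mem=70
  op2 P3: store L5 := 9 → I/I/I/M on L5; bus BusRdX; mem=40
  op3 P1: store L6 := 10 → I/M/I/I on L6; bus BusRdX; mem=90
  op4 P2: load  L4 → I/I/E/I on L4; bus BusRd; mem=60
  op5 P2: store L5 := 3 → I/I/M/I on L5; bus BusRdX Flush; mem=9
  op6 P2: store L0 := 13 → I/I/M/I on L0; bus BusRdX; mem=0
  op7 P2: store L4 := 97 → I/I/M/I on L4; bus (none); mem=60
  op8 P2: load  L6 → I/S/S/I on L6; bus BusRd Flush; mem=10
  op9 P1: load  L2 → I/E/I/I on L2; bus BusRd; mem=50
  op10 P0: store L2 := 65 → M/I/I/I on L2; bus BusRdX; mem=50
  op11 P3: store L6 := 8 → I/I/I/M on L6; bus BusRdX; mem=10
  op12 P0: load  L2 → M/I/I/I on L2; bus (none); mem=50
  op13 P1: store L4 := 19 → I/M/I/I on L4; bus BusRdX Flush; mem=97
  op14 P3: store L1 := 88 → I/I/I/M on L1; bus (none); mem=70
  op15 P1: store L5 := 38 → I/M/I/I on L5; bus BusRdX Flush; mem=3
  op16 P1: load  L1 → I/S/I/S on L1; bus BusRd Flush; mem=88
  op17 P0: load  L6 → S/I/I/S on L6; bus BusRd Flush; mem=8
  op18 P0: load  L3 → E/I/I/I on L3; bus BusRd; mem=60
  op19 P0: store L1 := 43 → M/I/I/I on L1; bus BusRdX; mem=88
  op20 P0: store L4 := 46 → M/I/I/I on L4; bus BusRdX Flush; mem=19
  op21 P1: store L3 := 26 → I/M/I/I on L3; bus BusRdX; mem=60
  op22 P2: store L2 := 37 → I/I/M/I on L2; bus BusRdX Flush; mem=65
  op23 P3: load  L6 → S/I/I/S on L6; bus (none); mem=8
  op24 P1: load  L6 → S/S/I/S on L6; bus BusRd; mem=8
  op25 P3: load  L3 → I/S/I/S on L3; bus BusRd Flush; mem=26
  op26 P0: load  L1 → M/I/I/I on L1; bus (none); mem=88
  op27 P1: store L1 := 98 → I/M/I/I on L1; bus BusRdX Flush; mem=43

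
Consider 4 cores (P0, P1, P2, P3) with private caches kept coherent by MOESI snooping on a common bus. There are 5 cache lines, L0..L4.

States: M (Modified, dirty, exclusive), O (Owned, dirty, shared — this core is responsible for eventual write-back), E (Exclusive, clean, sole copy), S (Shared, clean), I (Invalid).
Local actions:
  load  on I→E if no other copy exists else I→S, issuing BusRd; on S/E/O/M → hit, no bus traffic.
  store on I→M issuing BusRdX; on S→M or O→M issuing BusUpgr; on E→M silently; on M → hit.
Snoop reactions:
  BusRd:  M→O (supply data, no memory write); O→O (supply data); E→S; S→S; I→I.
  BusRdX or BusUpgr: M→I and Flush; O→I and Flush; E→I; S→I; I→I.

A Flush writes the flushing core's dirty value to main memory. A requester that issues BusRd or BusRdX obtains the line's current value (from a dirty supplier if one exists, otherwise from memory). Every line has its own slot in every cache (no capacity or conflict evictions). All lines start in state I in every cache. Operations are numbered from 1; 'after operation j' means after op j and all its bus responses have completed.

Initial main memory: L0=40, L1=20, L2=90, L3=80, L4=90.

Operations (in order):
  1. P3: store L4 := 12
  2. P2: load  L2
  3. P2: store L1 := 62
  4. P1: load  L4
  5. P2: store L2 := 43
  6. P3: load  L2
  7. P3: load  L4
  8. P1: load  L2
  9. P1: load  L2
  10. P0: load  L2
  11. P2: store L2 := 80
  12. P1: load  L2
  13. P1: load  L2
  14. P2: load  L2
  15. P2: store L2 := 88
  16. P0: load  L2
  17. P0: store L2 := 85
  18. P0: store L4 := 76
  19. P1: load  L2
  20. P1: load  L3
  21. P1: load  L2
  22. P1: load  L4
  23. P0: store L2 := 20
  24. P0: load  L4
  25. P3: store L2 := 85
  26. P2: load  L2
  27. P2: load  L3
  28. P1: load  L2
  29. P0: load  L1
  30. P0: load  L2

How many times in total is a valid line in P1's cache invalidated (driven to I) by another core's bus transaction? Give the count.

  op1 P3: store L4 := 12 → I/I/I/M on L4; bus BusRdX; mem=90
  op2 P2: load  L2 → I/I/E/I on L2; bus BusRd; mem=90
  op3 P2: store L1 := 62 → I/I/M/I on L1; bus BusRdX; mem=20
  op4 P1: load  L4 → I/S/I/O on L4; bus BusRd; mem=90
  op5 P2: store L2 := 43 → I/I/M/I on L2; bus (none); mem=90
  op6 P3: load  L2 → I/I/O/S on L2; bus BusRd; mem=90
  op7 P3: load  L4 → I/S/I/O on L4; bus (none); mem=90
  op8 P1: load  L2 → I/S/O/S on L2; bus BusRd; mem=90
  op9 P1: load  L2 → I/S/O/S on L2; bus (none); mem=90
  op10 P0: load  L2 → S/S/O/S on L2; bus BusRd; mem=90
  op11 P2: store L2 := 80 → I/I/M/I on L2; bus BusUpgr; mem=90
  op12 P1: load  L2 → I/S/O/I on L2; bus BusRd; mem=90
  op13 P1: load  L2 → I/S/O/I on L2; bus (none); mem=90
  op14 P2: load  L2 → I/S/O/I on L2; bus (none); mem=90
  op15 P2: store L2 := 88 → I/I/M/I on L2; bus BusUpgr; mem=90
  op16 P0: load  L2 → S/I/O/I on L2; bus BusRd; mem=90
  op17 P0: store L2 := 85 → M/I/I/I on L2; bus BusUpgr Flush; mem=88
  op18 P0: store L4 := 76 → M/I/I/I on L4; bus BusRdX Flush; mem=12
  op19 P1: load  L2 → O/S/I/I on L2; bus BusRd; mem=88
  op20 P1: load  L3 → I/E/I/I on L3; bus BusRd; mem=80
  op21 P1: load  L2 → O/S/I/I on L2; bus (none); mem=88
  op22 P1: load  L4 → O/S/I/I on L4; bus BusRd; mem=12
  op23 P0: store L2 := 20 → M/I/I/I on L2; bus BusUpgr; mem=88
  op24 P0: load  L4 → O/S/I/I on L4; bus (none); mem=12
  op25 P3: store L2 := 85 → I/I/I/M on L2; bus BusRdX Flush; mem=20
  op26 P2: load  L2 → I/I/S/O on L2; bus BusRd; mem=20
  op27 P2: load  L3 → I/S/S/I on L3; bus BusRd; mem=80
  op28 P1: load  L2 → I/S/S/O on L2; bus BusRd; mem=20
  op29 P0: load  L1 → S/I/O/I on L1; bus BusRd; mem=20
  op30 P0: load  L2 → S/S/S/O on L2; bus BusRd; mem=20

invalidations = 4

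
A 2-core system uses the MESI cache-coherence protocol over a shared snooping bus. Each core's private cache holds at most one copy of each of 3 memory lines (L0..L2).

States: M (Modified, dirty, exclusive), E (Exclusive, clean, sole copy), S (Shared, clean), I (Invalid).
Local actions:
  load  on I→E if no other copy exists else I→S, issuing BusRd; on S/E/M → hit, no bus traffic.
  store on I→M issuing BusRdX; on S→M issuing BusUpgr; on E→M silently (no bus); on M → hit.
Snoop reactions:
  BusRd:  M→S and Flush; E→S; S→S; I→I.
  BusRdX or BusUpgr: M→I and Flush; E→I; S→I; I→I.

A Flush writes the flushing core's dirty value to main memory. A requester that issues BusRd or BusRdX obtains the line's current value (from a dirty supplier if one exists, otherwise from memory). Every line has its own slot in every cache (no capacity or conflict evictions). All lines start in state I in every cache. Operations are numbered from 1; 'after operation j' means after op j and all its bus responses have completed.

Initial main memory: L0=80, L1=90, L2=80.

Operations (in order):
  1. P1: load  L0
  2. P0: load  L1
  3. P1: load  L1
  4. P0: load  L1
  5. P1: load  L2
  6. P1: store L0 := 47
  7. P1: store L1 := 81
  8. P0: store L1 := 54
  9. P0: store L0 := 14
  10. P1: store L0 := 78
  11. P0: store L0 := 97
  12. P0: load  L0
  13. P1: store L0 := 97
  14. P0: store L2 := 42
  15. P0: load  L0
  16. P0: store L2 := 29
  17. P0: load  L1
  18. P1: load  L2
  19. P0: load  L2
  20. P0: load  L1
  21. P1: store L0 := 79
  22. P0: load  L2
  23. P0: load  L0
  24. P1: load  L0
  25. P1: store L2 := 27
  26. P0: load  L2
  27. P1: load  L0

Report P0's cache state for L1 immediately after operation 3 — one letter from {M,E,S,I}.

  op1 P1: load  L0 → I/E on L0; bus BusRd; mem=80
  op2 P0: load  L1 → E/I on L1; bus BusRd; mem=90
  op3 P1: load  L1 → S/S on L1; bus BusRd; mem=90
  op4 P0: load  L1 → S/S on L1; bus (none); mem=90
  op5 P1: load  L2 → I/E on L2; bus BusRd; mem=80
  op6 P1: store L0 := 47 → I/M on L0; bus (none); mem=80
  op7 P1: store L1 := 81 → I/M on L1; bus BusUpgr; mem=90
  op8 P0: store L1 := 54 → M/I on L1; bus BusRdX Flush; mem=81
  op9 P0: store L0 := 14 → M/I on L0; bus BusRdX Flush; mem=47
  op10 P1: store L0 := 78 → I/M on L0; bus BusRdX Flush; mem=14
  op11 P0: store L0 := 97 → M/I on L0; bus BusRdX Flush; mem=78
  op12 P0: load  L0 → M/I on L0; bus (none); mem=78
  op13 P1: store L0 := 97 → I/M on L0; bus BusRdX Flush; mem=97
  op14 P0: store L2 := 42 → M/I on L2; bus BusRdX; mem=80
  op15 P0: load  L0 → S/S on L0; bus BusRd Flush; mem=97
  op16 P0: store L2 := 29 → M/I on L2; bus (none); mem=80
  op17 P0: load  L1 → M/I on L1; bus (none); mem=81
  op18 P1: load  L2 → S/S on L2; bus BusRd Flush; mem=29
  op19 P0: load  L2 → S/S on L2; bus (none); mem=29
  op20 P0: load  L1 → M/I on L1; bus (none); mem=81
  op21 P1: store L0 := 79 → I/M on L0; bus BusUpgr; mem=97
  op22 P0: load  L2 → S/S on L2; bus (none); mem=29
  op23 P0: load  L0 → S/S on L0; bus BusRd Flush; mem=79
  op24 P1: load  L0 → S/S on L0; bus (none); mem=79
  op25 P1: store L2 := 27 → I/M on L2; bus BusUpgr; mem=29
  op26 P0: load  L2 → S/S on L2; bus BusRd Flush; mem=27
  op27 P1: load  L0 → S/S on L0; bus (none); mem=79

state = S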